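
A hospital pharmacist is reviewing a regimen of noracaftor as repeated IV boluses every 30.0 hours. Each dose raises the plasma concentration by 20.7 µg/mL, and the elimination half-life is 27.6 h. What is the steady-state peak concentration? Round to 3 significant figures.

k = ln 2 / 27.6 = 0.02511 h⁻¹
Fraction remaining after one interval: e^(−kτ) = e^(−0.02511 × 30.0) = 0.4708
R = 1 / (1 − 0.4708) = 1.889
Css,max = 20.7 × 1.889 ≈ 39.1 µg/mL

39.1 µg/mL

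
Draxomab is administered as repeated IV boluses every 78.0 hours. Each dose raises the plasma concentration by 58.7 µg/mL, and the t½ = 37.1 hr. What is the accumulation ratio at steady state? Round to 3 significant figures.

1.30

k = ln 2 / 37.1 = 0.01868 hr⁻¹
Fraction remaining after one interval: e^(−kτ) = e^(−0.01868 × 78.0) = 0.2329
R = 1 / (1 − 0.2329) = 1 / 0.7671 ≈ 1.30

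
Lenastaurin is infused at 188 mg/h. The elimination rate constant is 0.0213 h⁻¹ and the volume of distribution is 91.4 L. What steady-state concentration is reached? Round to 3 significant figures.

CL = k · V = 0.0213 × 91.4 = 1.947 L/h
Css = rate / CL = 188 / 1.947 ≈ 96.6 µg/mL

96.6 µg/mL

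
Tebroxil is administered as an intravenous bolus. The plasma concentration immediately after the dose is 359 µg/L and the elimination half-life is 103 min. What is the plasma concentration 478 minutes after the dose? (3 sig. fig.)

14.4 µg/L

k = ln 2 / 103 = 0.006730 min⁻¹
478 min is 4.641 half-lives, so C = 359 × (1/2)^4.641 = 359 × 0.04009 ≈ 14.4 µg/L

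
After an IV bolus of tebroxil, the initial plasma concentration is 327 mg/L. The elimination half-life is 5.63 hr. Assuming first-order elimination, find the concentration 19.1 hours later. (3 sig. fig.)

31.1 mg/L

k = ln 2 / 5.63 = 0.1231 hr⁻¹
C(t) = C₀ e^(−kt) = 327 × e^(−0.1231 × 19.1) = 327 × e^(−2.352) = 327 × 0.09522 ≈ 31.1 mg/L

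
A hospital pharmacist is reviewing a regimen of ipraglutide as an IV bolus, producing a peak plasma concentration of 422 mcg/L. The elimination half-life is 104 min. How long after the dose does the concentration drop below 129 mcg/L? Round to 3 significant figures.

178 minutes

k = ln 2 / 104 = 0.006665 min⁻¹
C(t) = C₀ e^(−kt)  ⇒  t = ln(C₀/C) / k
t = ln(422/129) / 0.006665 = 1.185 / 0.006665 ≈ 178 minutes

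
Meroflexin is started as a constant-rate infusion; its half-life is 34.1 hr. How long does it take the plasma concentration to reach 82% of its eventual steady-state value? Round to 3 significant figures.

84.4 hours

k = ln 2 / 34.1 = 0.02033 hr⁻¹
f = 1 − e^(−kt)  ⇒  t = −ln(1 − f) / k
t = −ln(1 − 0.82) / 0.02033 = 1.715 / 0.02033 ≈ 84.4 hours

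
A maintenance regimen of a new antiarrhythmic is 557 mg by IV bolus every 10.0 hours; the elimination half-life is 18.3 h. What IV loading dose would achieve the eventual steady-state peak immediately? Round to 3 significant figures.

k = ln 2 / 18.3 = 0.03788 h⁻¹
Accumulation ratio R = 1 / (1 − e^(−kτ)) = 1 / (1 − e^(−0.03788×10.0)) = 1 / (1 − 0.6847) = 3.172
Loading dose = maintenance dose × R = 557 × 3.172 ≈ 1770 mg

1770 mg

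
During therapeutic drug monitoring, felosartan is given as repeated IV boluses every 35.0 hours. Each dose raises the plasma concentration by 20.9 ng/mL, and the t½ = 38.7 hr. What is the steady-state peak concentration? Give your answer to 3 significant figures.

44.9 ng/mL

k = ln 2 / 38.7 = 0.01791 hr⁻¹
Fraction remaining after one interval: e^(−kτ) = e^(−0.01791 × 35.0) = 0.5343
R = 1 / (1 − 0.5343) = 2.147
Css,max = 20.9 × 2.147 ≈ 44.9 ng/mL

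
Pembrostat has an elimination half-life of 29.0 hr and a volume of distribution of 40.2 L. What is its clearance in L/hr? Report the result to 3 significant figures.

0.961 L/hr

k = ln 2 / t½ = ln 2 / 29.0 = 0.02390 hr⁻¹
CL = k · V = 0.02390 × 40.2 ≈ 0.961 L/hr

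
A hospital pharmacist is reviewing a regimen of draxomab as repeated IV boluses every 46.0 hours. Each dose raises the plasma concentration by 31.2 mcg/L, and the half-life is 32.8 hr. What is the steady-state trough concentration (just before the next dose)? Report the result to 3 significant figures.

k = ln 2 / 32.8 = 0.02113 hr⁻¹
Fraction remaining after one interval: e^(−kτ) = e^(−0.02113 × 46.0) = 0.3783
R = 1 / (1 − 0.3783) = 1.608
Css,max = 31.2 × 1.608 = 50.18 mcg/L
Css,min = Css,max × e^(−kτ) = 50.18 × 0.3783 ≈ 19.0 mcg/L

19.0 mcg/L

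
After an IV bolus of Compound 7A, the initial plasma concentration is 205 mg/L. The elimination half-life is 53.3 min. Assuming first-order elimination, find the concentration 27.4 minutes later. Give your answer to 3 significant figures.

k = ln 2 / 53.3 = 0.01300 min⁻¹
C(t) = C₀ e^(−kt) = 205 × e^(−0.01300 × 27.4) = 205 × e^(−0.3563) = 205 × 0.7002 ≈ 144 mg/L

144 mg/L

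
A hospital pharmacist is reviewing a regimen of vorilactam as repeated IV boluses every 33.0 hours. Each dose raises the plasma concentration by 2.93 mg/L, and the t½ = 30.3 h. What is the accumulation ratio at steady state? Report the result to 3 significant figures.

k = ln 2 / 30.3 = 0.02288 h⁻¹
Fraction remaining after one interval: e^(−kτ) = e^(−0.02288 × 33.0) = 0.4701
R = 1 / (1 − 0.4701) = 1 / 0.5299 ≈ 1.89

1.89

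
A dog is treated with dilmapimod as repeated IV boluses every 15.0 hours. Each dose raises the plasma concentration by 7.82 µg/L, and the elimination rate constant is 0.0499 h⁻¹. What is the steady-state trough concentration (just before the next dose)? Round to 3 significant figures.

7.02 µg/L

Fraction remaining after one interval: e^(−kτ) = e^(−0.04990 × 15.0) = 0.4731
R = 1 / (1 − 0.4731) = 1.898
Css,max = 7.82 × 1.898 = 14.84 µg/L
Css,min = Css,max × e^(−kτ) = 14.84 × 0.4731 ≈ 7.02 µg/L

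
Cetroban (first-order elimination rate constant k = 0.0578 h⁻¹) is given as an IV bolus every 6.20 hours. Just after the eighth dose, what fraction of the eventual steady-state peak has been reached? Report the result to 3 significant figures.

0.943

f_n = 1 − e^(−nkτ) = 1 − e^(−8 × 0.05780 × 6.20) = 1 − e^(−2.867) = 1 − 0.05688 ≈ 0.943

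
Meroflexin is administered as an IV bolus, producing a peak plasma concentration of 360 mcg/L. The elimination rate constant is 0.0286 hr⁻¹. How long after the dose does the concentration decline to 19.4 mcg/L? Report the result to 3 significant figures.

102 hours

C(t) = C₀ e^(−kt)  ⇒  t = ln(C₀/C) / k
t = ln(360/19.4) / 0.02860 = 2.921 / 0.02860 ≈ 102 hours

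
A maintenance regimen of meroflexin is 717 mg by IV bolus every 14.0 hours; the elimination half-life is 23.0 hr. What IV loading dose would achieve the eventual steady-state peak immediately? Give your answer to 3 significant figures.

2080 mg

k = ln 2 / 23.0 = 0.03014 hr⁻¹
Accumulation ratio R = 1 / (1 − e^(−kτ)) = 1 / (1 − e^(−0.03014×14.0)) = 1 / (1 − 0.6558) = 2.905
Loading dose = maintenance dose × R = 717 × 2.905 ≈ 2080 mg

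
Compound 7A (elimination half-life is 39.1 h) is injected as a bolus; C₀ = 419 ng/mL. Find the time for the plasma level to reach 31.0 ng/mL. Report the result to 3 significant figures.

k = ln 2 / 39.1 = 0.01773 h⁻¹
C(t) = C₀ e^(−kt)  ⇒  t = ln(C₀/C) / k
t = ln(419/31.0) / 0.01773 = 2.604 / 0.01773 ≈ 147 hours

147 hours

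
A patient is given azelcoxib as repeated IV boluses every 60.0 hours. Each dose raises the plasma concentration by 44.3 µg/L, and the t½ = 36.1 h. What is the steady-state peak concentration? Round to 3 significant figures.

k = ln 2 / 36.1 = 0.01920 h⁻¹
Fraction remaining after one interval: e^(−kτ) = e^(−0.01920 × 60.0) = 0.3160
R = 1 / (1 − 0.3160) = 1.462
Css,max = 44.3 × 1.462 ≈ 64.8 µg/L

64.8 µg/L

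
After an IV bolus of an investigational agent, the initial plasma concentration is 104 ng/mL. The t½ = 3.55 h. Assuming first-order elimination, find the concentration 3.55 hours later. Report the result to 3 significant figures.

k = ln 2 / 3.55 = 0.1953 h⁻¹
C(t) = C₀ e^(−kt) = 104 × e^(−0.1953 × 3.55) = 104 × e^(−0.6931) = 104 × 0.5000 ≈ 52.0 ng/mL

52.0 ng/mL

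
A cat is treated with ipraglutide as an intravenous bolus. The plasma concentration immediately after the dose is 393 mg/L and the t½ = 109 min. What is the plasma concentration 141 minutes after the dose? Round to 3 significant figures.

160 mg/L

k = ln 2 / 109 = 0.006359 min⁻¹
C(t) = C₀ e^(−kt) = 393 × e^(−0.006359 × 141) = 393 × e^(−0.8966) = 393 × 0.4079 ≈ 160 mg/L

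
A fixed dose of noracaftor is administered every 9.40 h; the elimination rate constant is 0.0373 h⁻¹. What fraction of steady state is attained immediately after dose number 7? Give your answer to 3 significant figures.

0.914

f_n = 1 − e^(−nkτ) = 1 − e^(−7 × 0.03730 × 9.40) = 1 − e^(−2.454) = 1 − 0.08592 ≈ 0.914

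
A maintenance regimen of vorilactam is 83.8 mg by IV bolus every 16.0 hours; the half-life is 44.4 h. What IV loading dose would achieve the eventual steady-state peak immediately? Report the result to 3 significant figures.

k = ln 2 / 44.4 = 0.01561 h⁻¹
Accumulation ratio R = 1 / (1 − e^(−kτ)) = 1 / (1 − e^(−0.01561×16.0)) = 1 / (1 − 0.7790) = 4.524
Loading dose = maintenance dose × R = 83.8 × 4.524 ≈ 379 mg

379 mg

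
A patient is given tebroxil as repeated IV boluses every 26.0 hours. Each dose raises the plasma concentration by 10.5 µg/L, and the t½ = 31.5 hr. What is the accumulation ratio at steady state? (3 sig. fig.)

k = ln 2 / 31.5 = 0.02200 hr⁻¹
Fraction remaining after one interval: e^(−kτ) = e^(−0.02200 × 26.0) = 0.5643
R = 1 / (1 − 0.5643) = 1 / 0.4357 ≈ 2.30

2.30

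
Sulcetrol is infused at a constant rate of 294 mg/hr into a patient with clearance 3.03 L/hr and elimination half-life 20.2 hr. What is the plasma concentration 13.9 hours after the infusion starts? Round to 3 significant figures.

36.8 mg/L

Css = rate / CL = 294 / 3.03 = 97.03 mg/L
k = ln 2 / 20.2 = 0.03431 hr⁻¹
C(t) = Css (1 − e^(−kt)) = 97.03 × (1 − e^(−0.4770)) = 97.03 × 0.3793 ≈ 36.8 mg/L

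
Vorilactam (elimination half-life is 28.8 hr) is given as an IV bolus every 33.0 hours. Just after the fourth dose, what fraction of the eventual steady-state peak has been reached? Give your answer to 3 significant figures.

0.958

k = ln 2 / 28.8 = 0.02407 hr⁻¹
f_n = 1 − e^(−nkτ) = 1 − e^(−4 × 0.02407 × 33.0) = 1 − e^(−3.177) = 1 − 0.04171 ≈ 0.958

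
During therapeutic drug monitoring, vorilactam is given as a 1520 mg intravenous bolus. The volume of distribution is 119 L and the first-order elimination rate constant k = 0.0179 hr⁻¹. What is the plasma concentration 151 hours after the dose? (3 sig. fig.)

0.856 µg/mL

C₀ = dose / V = 1520 / 119 = 12.77 µg/mL
C(t) = C₀ e^(−kt) = 12.77 × e^(−0.01790 × 151) = 12.77 × e^(−2.703) = 12.77 × 0.06701 ≈ 0.856 µg/mL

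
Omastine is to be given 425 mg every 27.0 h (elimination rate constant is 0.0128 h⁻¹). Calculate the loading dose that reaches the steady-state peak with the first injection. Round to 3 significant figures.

Accumulation ratio R = 1 / (1 − e^(−kτ)) = 1 / (1 − e^(−0.01280×27.0)) = 1 / (1 − 0.7078) = 3.422
Loading dose = maintenance dose × R = 425 × 3.422 ≈ 1450 mg

1450 mg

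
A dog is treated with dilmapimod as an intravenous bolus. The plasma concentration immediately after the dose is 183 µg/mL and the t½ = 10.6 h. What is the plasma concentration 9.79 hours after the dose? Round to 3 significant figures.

96.5 µg/mL

k = ln 2 / 10.6 = 0.06539 h⁻¹
9.79 h is 0.9236 half-lives, so C = 183 × (1/2)^0.9236 = 183 × 0.5272 ≈ 96.5 µg/mL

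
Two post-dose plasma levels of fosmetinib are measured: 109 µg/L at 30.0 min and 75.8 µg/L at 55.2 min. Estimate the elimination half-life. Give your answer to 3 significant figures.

k = ln(C₁/C₂) / (t₂ − t₁) = ln(109/75.8) / (55.2 − 30.0)
  = 0.3632 / 25.20 = 0.01441 min⁻¹
t½ = ln 2 / k = ln 2 / 0.01441 ≈ 48.1 minutes

48.1 minutes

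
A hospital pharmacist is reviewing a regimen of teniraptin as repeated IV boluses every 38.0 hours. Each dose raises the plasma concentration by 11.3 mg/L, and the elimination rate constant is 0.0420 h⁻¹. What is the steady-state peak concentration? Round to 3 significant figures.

Fraction remaining after one interval: e^(−kτ) = e^(−0.04200 × 38.0) = 0.2027
R = 1 / (1 − 0.2027) = 1.254
Css,max = 11.3 × 1.254 ≈ 14.2 mg/L

14.2 mg/L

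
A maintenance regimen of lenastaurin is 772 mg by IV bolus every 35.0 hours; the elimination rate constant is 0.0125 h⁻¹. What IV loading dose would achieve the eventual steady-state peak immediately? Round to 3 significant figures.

2180 mg

Accumulation ratio R = 1 / (1 − e^(−kτ)) = 1 / (1 − e^(−0.01250×35.0)) = 1 / (1 − 0.6456) = 2.822
Loading dose = maintenance dose × R = 772 × 2.822 ≈ 2180 mg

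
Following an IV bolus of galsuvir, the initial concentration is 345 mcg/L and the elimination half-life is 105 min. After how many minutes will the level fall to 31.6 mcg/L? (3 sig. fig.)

362 minutes

k = ln 2 / 105 = 0.006601 min⁻¹
C(t) = C₀ e^(−kt)  ⇒  t = ln(C₀/C) / k
t = ln(345/31.6) / 0.006601 = 2.390 / 0.006601 ≈ 362 minutes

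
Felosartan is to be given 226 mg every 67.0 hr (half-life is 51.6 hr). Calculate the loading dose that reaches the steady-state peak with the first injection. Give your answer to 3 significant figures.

381 mg

k = ln 2 / 51.6 = 0.01343 hr⁻¹
Accumulation ratio R = 1 / (1 − e^(−kτ)) = 1 / (1 − e^(−0.01343×67.0)) = 1 / (1 − 0.4066) = 1.685
Loading dose = maintenance dose × R = 226 × 1.685 ≈ 381 mg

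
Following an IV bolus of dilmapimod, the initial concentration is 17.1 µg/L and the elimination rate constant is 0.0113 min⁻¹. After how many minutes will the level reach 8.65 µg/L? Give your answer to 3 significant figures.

60.3 minutes

C(t) = C₀ e^(−kt)  ⇒  t = ln(C₀/C) / k
t = ln(17.1/8.65) / 0.01130 = 0.6815 / 0.01130 ≈ 60.3 minutes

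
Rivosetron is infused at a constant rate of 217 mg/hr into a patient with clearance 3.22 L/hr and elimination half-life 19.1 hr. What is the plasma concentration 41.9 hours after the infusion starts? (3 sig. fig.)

52.7 µg/mL

Css = rate / CL = 217 / 3.22 = 67.39 µg/mL
k = ln 2 / 19.1 = 0.03629 hr⁻¹
C(t) = Css (1 − e^(−kt)) = 67.39 × (1 − e^(−1.521)) = 67.39 × 0.7814 ≈ 52.7 µg/mL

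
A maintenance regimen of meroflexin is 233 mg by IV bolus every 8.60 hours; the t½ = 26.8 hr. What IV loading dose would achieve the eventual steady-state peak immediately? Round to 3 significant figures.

1170 mg

k = ln 2 / 26.8 = 0.02586 hr⁻¹
Accumulation ratio R = 1 / (1 − e^(−kτ)) = 1 / (1 − e^(−0.02586×8.60)) = 1 / (1 − 0.8006) = 5.014
Loading dose = maintenance dose × R = 233 × 5.014 ≈ 1170 mg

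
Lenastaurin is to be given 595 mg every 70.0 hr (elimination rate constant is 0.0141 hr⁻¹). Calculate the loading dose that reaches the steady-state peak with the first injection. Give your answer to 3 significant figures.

Accumulation ratio R = 1 / (1 − e^(−kτ)) = 1 / (1 − e^(−0.01410×70.0)) = 1 / (1 − 0.3727) = 1.594
Loading dose = maintenance dose × R = 595 × 1.594 ≈ 948 mg

948 mg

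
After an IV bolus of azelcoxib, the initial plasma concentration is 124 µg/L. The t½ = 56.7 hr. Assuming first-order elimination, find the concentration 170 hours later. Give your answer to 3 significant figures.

k = ln 2 / 56.7 = 0.01222 hr⁻¹
170 hr is 2.998 half-lives, so C = 124 × (1/2)^2.998 = 124 × 0.1252 ≈ 15.5 µg/L

15.5 µg/L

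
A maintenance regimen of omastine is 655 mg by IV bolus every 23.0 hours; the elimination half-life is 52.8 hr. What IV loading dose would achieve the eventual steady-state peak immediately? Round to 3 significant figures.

2510 mg

k = ln 2 / 52.8 = 0.01313 hr⁻¹
Accumulation ratio R = 1 / (1 − e^(−kτ)) = 1 / (1 − e^(−0.01313×23.0)) = 1 / (1 − 0.7394) = 3.837
Loading dose = maintenance dose × R = 655 × 3.837 ≈ 2510 mg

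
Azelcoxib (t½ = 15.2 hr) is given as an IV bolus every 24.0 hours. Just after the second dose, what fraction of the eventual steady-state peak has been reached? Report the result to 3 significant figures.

0.888

k = ln 2 / 15.2 = 0.04560 hr⁻¹
f_n = 1 − e^(−nkτ) = 1 − e^(−2 × 0.04560 × 24.0) = 1 − e^(−2.189) = 1 − 0.1120 ≈ 0.888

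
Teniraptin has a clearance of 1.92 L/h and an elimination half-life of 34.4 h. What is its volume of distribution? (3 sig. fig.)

95.3 L

k = ln 2 / t½ = ln 2 / 34.4 = 0.02015 h⁻¹
V = CL / k = 1.92 / 0.02015 ≈ 95.3 L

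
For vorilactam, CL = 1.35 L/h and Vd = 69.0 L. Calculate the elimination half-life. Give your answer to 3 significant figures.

k = CL / V = 1.35 / 69.0 = 0.01957 h⁻¹
t½ = ln 2 / k = ln 2 / 0.01957 ≈ 35.4 hours

35.4 hours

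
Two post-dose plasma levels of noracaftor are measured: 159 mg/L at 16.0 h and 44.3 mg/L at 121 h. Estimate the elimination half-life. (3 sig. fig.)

k = ln(C₁/C₂) / (t₂ − t₁) = ln(159/44.3) / (121 − 16.0)
  = 1.278 / 105.0 = 0.01217 h⁻¹
t½ = ln 2 / k = ln 2 / 0.01217 ≈ 57.0 hours

57.0 hours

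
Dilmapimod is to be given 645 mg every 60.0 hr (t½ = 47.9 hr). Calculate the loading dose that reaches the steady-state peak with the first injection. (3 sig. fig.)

k = ln 2 / 47.9 = 0.01447 hr⁻¹
Accumulation ratio R = 1 / (1 − e^(−kτ)) = 1 / (1 − e^(−0.01447×60.0)) = 1 / (1 − 0.4197) = 1.723
Loading dose = maintenance dose × R = 645 × 1.723 ≈ 1110 mg

1110 mg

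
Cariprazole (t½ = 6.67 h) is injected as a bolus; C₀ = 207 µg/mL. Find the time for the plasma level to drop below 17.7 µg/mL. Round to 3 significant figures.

23.7 hours

k = ln 2 / 6.67 = 0.1039 h⁻¹
C(t) = C₀ e^(−kt)  ⇒  t = ln(C₀/C) / k
t = ln(207/17.7) / 0.1039 = 2.459 / 0.1039 ≈ 23.7 hours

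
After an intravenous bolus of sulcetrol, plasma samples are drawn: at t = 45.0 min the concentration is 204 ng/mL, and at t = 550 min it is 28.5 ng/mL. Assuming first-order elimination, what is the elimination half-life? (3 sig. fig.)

k = ln(C₁/C₂) / (t₂ − t₁) = ln(204/28.5) / (550 − 45.0)
  = 1.968 / 505.0 = 0.003897 min⁻¹
t½ = ln 2 / k = ln 2 / 0.003897 ≈ 178 minutes

178 minutes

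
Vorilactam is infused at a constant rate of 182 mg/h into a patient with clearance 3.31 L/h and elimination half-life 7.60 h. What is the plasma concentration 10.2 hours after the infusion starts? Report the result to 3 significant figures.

Css = rate / CL = 182 / 3.31 = 54.98 µg/mL
k = ln 2 / 7.60 = 0.09120 h⁻¹
C(t) = Css (1 − e^(−kt)) = 54.98 × (1 − e^(−0.9303)) = 54.98 × 0.6056 ≈ 33.3 µg/mL

33.3 µg/mL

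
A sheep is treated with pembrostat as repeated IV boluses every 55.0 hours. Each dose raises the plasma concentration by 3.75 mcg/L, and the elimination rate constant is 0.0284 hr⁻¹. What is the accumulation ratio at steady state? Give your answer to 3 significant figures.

1.27

Fraction remaining after one interval: e^(−kτ) = e^(−0.02840 × 55.0) = 0.2097
R = 1 / (1 − 0.2097) = 1 / 0.7903 ≈ 1.27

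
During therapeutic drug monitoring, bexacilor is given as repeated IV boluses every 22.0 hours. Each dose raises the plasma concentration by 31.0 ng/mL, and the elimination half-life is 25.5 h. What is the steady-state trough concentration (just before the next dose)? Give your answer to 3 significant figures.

37.9 ng/mL

k = ln 2 / 25.5 = 0.02718 h⁻¹
Fraction remaining after one interval: e^(−kτ) = e^(−0.02718 × 22.0) = 0.5499
R = 1 / (1 − 0.5499) = 2.222
Css,max = 31.0 × 2.222 = 68.87 ng/mL
Css,min = Css,max × e^(−kτ) = 68.87 × 0.5499 ≈ 37.9 ng/mL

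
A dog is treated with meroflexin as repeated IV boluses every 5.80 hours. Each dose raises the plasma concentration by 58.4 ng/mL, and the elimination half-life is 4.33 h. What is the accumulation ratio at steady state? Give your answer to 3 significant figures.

k = ln 2 / 4.33 = 0.1601 h⁻¹
Fraction remaining after one interval: e^(−kτ) = e^(−0.1601 × 5.80) = 0.3952
R = 1 / (1 − 0.3952) = 1 / 0.6048 ≈ 1.65

1.65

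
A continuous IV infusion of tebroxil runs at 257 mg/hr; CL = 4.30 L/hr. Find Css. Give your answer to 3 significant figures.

Css = infusion rate / CL = 257 / 4.30 ≈ 59.8 µg/mL

59.8 µg/mL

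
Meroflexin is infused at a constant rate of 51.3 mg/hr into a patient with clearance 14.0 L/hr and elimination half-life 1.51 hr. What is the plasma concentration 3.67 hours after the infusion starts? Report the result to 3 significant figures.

Css = rate / CL = 51.3 / 14.0 = 3.664 µg/mL
k = ln 2 / 1.51 = 0.4590 hr⁻¹
C(t) = Css (1 − e^(−kt)) = 3.664 × (1 − e^(−1.685)) = 3.664 × 0.8145 ≈ 2.98 µg/mL

2.98 µg/mL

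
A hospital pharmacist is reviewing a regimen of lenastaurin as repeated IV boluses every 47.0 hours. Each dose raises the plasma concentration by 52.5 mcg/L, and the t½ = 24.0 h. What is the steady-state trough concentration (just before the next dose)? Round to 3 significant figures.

k = ln 2 / 24.0 = 0.02888 h⁻¹
Fraction remaining after one interval: e^(−kτ) = e^(−0.02888 × 47.0) = 0.2573
R = 1 / (1 − 0.2573) = 1.346
Css,max = 52.5 × 1.346 = 70.69 mcg/L
Css,min = Css,max × e^(−kτ) = 70.69 × 0.2573 ≈ 18.2 mcg/L

18.2 mcg/L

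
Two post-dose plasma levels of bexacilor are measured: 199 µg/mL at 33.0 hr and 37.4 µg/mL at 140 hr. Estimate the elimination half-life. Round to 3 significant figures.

k = ln(C₁/C₂) / (t₂ − t₁) = ln(199/37.4) / (140 − 33.0)
  = 1.672 / 107.0 = 0.01562 hr⁻¹
t½ = ln 2 / k = ln 2 / 0.01562 ≈ 44.4 hours

44.4 hours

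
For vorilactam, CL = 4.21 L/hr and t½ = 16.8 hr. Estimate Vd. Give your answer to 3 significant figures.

102 L

k = ln 2 / t½ = ln 2 / 16.8 = 0.04126 hr⁻¹
V = CL / k = 4.21 / 0.04126 ≈ 102 L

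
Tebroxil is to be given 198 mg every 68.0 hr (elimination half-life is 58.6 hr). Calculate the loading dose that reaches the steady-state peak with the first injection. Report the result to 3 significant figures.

k = ln 2 / 58.6 = 0.01183 hr⁻¹
Accumulation ratio R = 1 / (1 − e^(−kτ)) = 1 / (1 − e^(−0.01183×68.0)) = 1 / (1 − 0.4474) = 1.810
Loading dose = maintenance dose × R = 198 × 1.810 ≈ 358 mg

358 mg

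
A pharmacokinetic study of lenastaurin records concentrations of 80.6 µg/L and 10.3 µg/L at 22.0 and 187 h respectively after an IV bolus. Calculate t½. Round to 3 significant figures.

55.6 hours

k = ln(C₁/C₂) / (t₂ − t₁) = ln(80.6/10.3) / (187 − 22.0)
  = 2.057 / 165.0 = 0.01247 h⁻¹
t½ = ln 2 / k = ln 2 / 0.01247 ≈ 55.6 hours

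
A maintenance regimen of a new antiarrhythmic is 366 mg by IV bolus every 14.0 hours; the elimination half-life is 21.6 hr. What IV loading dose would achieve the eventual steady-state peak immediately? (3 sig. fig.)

1010 mg

k = ln 2 / 21.6 = 0.03209 hr⁻¹
Accumulation ratio R = 1 / (1 − e^(−kτ)) = 1 / (1 − e^(−0.03209×14.0)) = 1 / (1 − 0.6381) = 2.763
Loading dose = maintenance dose × R = 366 × 2.763 ≈ 1010 mg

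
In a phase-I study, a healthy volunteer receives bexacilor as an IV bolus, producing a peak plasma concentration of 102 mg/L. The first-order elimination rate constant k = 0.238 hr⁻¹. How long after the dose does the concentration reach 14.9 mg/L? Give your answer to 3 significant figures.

C(t) = C₀ e^(−kt)  ⇒  t = ln(C₀/C) / k
t = ln(102/14.9) / 0.2380 = 1.924 / 0.2380 ≈ 8.08 hours

8.08 hours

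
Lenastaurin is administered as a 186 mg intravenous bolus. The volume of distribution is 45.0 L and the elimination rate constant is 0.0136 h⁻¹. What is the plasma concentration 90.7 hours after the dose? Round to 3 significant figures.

C₀ = dose / V = 186 / 45.0 = 4.133 mg/L
C(t) = C₀ e^(−kt) = 4.133 × e^(−0.01360 × 90.7) = 4.133 × e^(−1.234) = 4.133 × 0.2913 ≈ 1.20 mg/L

1.20 mg/L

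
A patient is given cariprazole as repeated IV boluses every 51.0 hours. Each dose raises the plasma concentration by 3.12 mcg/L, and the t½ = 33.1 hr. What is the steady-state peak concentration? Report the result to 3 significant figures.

4.75 mcg/L

k = ln 2 / 33.1 = 0.02094 hr⁻¹
Fraction remaining after one interval: e^(−kτ) = e^(−0.02094 × 51.0) = 0.3437
R = 1 / (1 − 0.3437) = 1.524
Css,max = 3.12 × 1.524 ≈ 4.75 mcg/L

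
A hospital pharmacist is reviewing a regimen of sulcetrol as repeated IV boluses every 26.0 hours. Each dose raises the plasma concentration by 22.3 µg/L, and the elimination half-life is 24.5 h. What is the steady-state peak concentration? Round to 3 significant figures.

42.8 µg/L

k = ln 2 / 24.5 = 0.02829 h⁻¹
Fraction remaining after one interval: e^(−kτ) = e^(−0.02829 × 26.0) = 0.4792
R = 1 / (1 − 0.4792) = 1.920
Css,max = 22.3 × 1.920 ≈ 42.8 µg/L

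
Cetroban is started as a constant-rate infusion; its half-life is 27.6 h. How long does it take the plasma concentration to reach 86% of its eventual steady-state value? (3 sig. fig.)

k = ln 2 / 27.6 = 0.02511 h⁻¹
f = 1 − e^(−kt)  ⇒  t = −ln(1 − f) / k
t = −ln(1 − 0.86) / 0.02511 = 1.966 / 0.02511 ≈ 78.3 hours

78.3 hours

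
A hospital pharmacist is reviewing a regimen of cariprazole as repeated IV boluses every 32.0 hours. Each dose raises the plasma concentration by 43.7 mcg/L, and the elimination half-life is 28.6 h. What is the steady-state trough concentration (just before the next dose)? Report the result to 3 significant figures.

k = ln 2 / 28.6 = 0.02424 h⁻¹
Fraction remaining after one interval: e^(−kτ) = e^(−0.02424 × 32.0) = 0.4605
R = 1 / (1 − 0.4605) = 1.853
Css,max = 43.7 × 1.853 = 80.99 mcg/L
Css,min = Css,max × e^(−kτ) = 80.99 × 0.4605 ≈ 37.3 mcg/L

37.3 mcg/L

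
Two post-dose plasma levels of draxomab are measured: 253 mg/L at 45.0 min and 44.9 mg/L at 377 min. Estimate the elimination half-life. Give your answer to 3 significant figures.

k = ln(C₁/C₂) / (t₂ − t₁) = ln(253/44.9) / (377 − 45.0)
  = 1.729 / 332.0 = 0.005208 min⁻¹
t½ = ln 2 / k = ln 2 / 0.005208 ≈ 133 minutes

133 minutes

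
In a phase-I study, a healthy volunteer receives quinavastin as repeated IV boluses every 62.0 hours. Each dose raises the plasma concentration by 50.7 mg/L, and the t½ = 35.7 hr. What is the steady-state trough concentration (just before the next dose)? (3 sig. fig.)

21.7 mg/L

k = ln 2 / 35.7 = 0.01942 hr⁻¹
Fraction remaining after one interval: e^(−kτ) = e^(−0.01942 × 62.0) = 0.3001
R = 1 / (1 − 0.3001) = 1.429
Css,max = 50.7 × 1.429 = 72.43 mg/L
Css,min = Css,max × e^(−kτ) = 72.43 × 0.3001 ≈ 21.7 mg/L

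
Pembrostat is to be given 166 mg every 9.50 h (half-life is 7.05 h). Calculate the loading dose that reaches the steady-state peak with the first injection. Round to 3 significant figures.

k = ln 2 / 7.05 = 0.09832 h⁻¹
Accumulation ratio R = 1 / (1 − e^(−kτ)) = 1 / (1 − e^(−0.09832×9.50)) = 1 / (1 − 0.3930) = 1.647
Loading dose = maintenance dose × R = 166 × 1.647 ≈ 273 mg

273 mg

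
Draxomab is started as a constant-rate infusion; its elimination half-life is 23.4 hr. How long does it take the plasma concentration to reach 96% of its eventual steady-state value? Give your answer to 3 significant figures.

k = ln 2 / 23.4 = 0.02962 hr⁻¹
f = 1 − e^(−kt)  ⇒  t = −ln(1 − f) / k
t = −ln(1 − 0.96) / 0.02962 = 3.219 / 0.02962 ≈ 109 hours

109 hours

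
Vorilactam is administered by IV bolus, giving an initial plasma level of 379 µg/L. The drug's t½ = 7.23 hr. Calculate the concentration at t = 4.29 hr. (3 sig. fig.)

251 µg/L

k = ln 2 / 7.23 = 0.09587 hr⁻¹
C(t) = C₀ e^(−kt) = 379 × e^(−0.09587 × 4.29) = 379 × e^(−0.4113) = 379 × 0.6628 ≈ 251 µg/L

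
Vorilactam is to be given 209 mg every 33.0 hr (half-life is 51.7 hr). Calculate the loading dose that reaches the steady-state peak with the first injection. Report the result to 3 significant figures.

k = ln 2 / 51.7 = 0.01341 hr⁻¹
Accumulation ratio R = 1 / (1 − e^(−kτ)) = 1 / (1 − e^(−0.01341×33.0)) = 1 / (1 − 0.6425) = 2.797
Loading dose = maintenance dose × R = 209 × 2.797 ≈ 585 mg

585 mg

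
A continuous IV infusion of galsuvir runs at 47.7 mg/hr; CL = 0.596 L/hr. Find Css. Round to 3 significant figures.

80.0 µg/mL

Css = infusion rate / CL = 47.7 / 0.596 ≈ 80.0 µg/mL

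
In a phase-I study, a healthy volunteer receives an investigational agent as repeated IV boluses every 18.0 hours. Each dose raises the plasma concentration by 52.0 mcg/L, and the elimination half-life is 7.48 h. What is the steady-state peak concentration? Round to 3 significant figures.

k = ln 2 / 7.48 = 0.09267 h⁻¹
Fraction remaining after one interval: e^(−kτ) = e^(−0.09267 × 18.0) = 0.1886
R = 1 / (1 − 0.1886) = 1.232
Css,max = 52.0 × 1.232 ≈ 64.1 mcg/L

64.1 mcg/L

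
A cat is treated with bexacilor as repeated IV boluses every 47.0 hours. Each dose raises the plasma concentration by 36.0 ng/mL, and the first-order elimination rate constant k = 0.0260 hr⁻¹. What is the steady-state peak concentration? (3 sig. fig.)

51.0 ng/mL

Fraction remaining after one interval: e^(−kτ) = e^(−0.02600 × 47.0) = 0.2946
R = 1 / (1 − 0.2946) = 1.418
Css,max = 36.0 × 1.418 ≈ 51.0 ng/mL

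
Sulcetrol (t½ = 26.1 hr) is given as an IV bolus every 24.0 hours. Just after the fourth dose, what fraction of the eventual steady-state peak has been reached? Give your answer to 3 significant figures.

0.922

k = ln 2 / 26.1 = 0.02656 hr⁻¹
f_n = 1 − e^(−nkτ) = 1 − e^(−4 × 0.02656 × 24.0) = 1 − e^(−2.550) = 1 − 0.07812 ≈ 0.922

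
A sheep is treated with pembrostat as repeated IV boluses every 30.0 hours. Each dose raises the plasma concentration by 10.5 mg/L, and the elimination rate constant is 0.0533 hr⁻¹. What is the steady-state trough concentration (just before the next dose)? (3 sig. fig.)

2.66 mg/L

Fraction remaining after one interval: e^(−kτ) = e^(−0.05330 × 30.0) = 0.2021
R = 1 / (1 − 0.2021) = 1.253
Css,max = 10.5 × 1.253 = 13.16 mg/L
Css,min = Css,max × e^(−kτ) = 13.16 × 0.2021 ≈ 2.66 mg/L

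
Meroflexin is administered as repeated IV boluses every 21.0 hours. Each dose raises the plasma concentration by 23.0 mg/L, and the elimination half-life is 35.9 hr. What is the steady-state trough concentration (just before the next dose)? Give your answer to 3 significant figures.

k = ln 2 / 35.9 = 0.01931 hr⁻¹
Fraction remaining after one interval: e^(−kτ) = e^(−0.01931 × 21.0) = 0.6667
R = 1 / (1 − 0.6667) = 3.000
Css,max = 23.0 × 3.000 = 69.00 mg/L
Css,min = Css,max × e^(−kτ) = 69.00 × 0.6667 ≈ 46.0 mg/L

46.0 mg/L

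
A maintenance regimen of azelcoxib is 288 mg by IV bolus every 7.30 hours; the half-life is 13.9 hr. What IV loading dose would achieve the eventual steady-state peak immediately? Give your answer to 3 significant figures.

k = ln 2 / 13.9 = 0.04987 hr⁻¹
Accumulation ratio R = 1 / (1 − e^(−kτ)) = 1 / (1 − e^(−0.04987×7.30)) = 1 / (1 − 0.6949) = 3.277
Loading dose = maintenance dose × R = 288 × 3.277 ≈ 944 mg

944 mg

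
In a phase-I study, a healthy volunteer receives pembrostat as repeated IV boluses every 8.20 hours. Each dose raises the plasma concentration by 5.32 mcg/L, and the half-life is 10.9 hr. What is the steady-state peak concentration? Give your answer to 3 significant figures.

k = ln 2 / 10.9 = 0.06359 hr⁻¹
Fraction remaining after one interval: e^(−kτ) = e^(−0.06359 × 8.20) = 0.5937
R = 1 / (1 − 0.5937) = 2.461
Css,max = 5.32 × 2.461 ≈ 13.1 mcg/L

13.1 mcg/L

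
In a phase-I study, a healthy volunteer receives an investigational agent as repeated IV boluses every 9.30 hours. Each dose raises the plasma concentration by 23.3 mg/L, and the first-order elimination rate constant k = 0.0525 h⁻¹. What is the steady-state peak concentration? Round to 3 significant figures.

60.3 mg/L

Fraction remaining after one interval: e^(−kτ) = e^(−0.05250 × 9.30) = 0.6137
R = 1 / (1 − 0.6137) = 2.589
Css,max = 23.3 × 2.589 ≈ 60.3 mg/L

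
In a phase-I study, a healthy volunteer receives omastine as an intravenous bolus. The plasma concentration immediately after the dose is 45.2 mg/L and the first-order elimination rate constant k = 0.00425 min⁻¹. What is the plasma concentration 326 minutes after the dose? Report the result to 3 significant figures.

C(t) = C₀ e^(−kt) = 45.2 × e^(−0.004250 × 326) = 45.2 × e^(−1.386) = 45.2 × 0.2502 ≈ 11.3 mg/L

11.3 mg/L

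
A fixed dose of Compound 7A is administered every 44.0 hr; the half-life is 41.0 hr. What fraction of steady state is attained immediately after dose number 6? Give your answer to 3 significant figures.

k = ln 2 / 41.0 = 0.01691 hr⁻¹
f_n = 1 − e^(−nkτ) = 1 − e^(−6 × 0.01691 × 44.0) = 1 − e^(−4.463) = 1 − 0.01153 ≈ 0.988

0.988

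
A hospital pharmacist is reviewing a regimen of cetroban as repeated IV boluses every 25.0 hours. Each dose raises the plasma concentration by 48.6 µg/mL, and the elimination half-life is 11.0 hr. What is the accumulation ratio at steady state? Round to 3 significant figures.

1.26

k = ln 2 / 11.0 = 0.06301 hr⁻¹
Fraction remaining after one interval: e^(−kτ) = e^(−0.06301 × 25.0) = 0.2069
R = 1 / (1 − 0.2069) = 1 / 0.7931 ≈ 1.26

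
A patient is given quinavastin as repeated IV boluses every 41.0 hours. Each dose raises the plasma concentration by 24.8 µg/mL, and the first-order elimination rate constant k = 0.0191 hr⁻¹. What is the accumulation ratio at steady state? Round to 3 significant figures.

Fraction remaining after one interval: e^(−kτ) = e^(−0.01910 × 41.0) = 0.4570
R = 1 / (1 − 0.4570) = 1 / 0.5430 ≈ 1.84

1.84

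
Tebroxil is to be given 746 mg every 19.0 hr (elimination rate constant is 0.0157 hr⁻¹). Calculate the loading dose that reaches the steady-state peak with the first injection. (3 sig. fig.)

Accumulation ratio R = 1 / (1 − e^(−kτ)) = 1 / (1 − e^(−0.01570×19.0)) = 1 / (1 − 0.7421) = 3.877
Loading dose = maintenance dose × R = 746 × 3.877 ≈ 2890 mg

2890 mg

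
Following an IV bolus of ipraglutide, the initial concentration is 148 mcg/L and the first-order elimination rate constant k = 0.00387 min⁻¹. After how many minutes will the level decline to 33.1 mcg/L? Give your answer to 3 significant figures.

C(t) = C₀ e^(−kt)  ⇒  t = ln(C₀/C) / k
t = ln(148/33.1) / 0.003870 = 1.498 / 0.003870 ≈ 387 minutes

387 minutes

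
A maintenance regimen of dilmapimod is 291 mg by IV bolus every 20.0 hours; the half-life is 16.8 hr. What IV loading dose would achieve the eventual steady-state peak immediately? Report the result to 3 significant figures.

518 mg

k = ln 2 / 16.8 = 0.04126 hr⁻¹
Accumulation ratio R = 1 / (1 − e^(−kτ)) = 1 / (1 − e^(−0.04126×20.0)) = 1 / (1 − 0.4382) = 1.780
Loading dose = maintenance dose × R = 291 × 1.780 ≈ 518 mg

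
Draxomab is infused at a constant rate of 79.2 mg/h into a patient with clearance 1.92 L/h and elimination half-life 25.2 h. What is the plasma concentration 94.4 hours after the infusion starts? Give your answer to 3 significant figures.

38.2 mg/L

Css = rate / CL = 79.2 / 1.92 = 41.25 mg/L
k = ln 2 / 25.2 = 0.02751 h⁻¹
C(t) = Css (1 − e^(−kt)) = 41.25 × (1 − e^(−2.597)) = 41.25 × 0.9255 ≈ 38.2 mg/L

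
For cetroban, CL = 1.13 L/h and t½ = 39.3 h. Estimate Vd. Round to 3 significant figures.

64.1 L

k = ln 2 / t½ = ln 2 / 39.3 = 0.01764 h⁻¹
V = CL / k = 1.13 / 0.01764 ≈ 64.1 L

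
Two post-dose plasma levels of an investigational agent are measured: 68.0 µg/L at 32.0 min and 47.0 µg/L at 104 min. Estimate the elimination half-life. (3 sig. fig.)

k = ln(C₁/C₂) / (t₂ − t₁) = ln(68.0/47.0) / (104 − 32.0)
  = 0.3694 / 72.00 = 0.005130 min⁻¹
t½ = ln 2 / k = ln 2 / 0.005130 ≈ 135 minutes

135 minutes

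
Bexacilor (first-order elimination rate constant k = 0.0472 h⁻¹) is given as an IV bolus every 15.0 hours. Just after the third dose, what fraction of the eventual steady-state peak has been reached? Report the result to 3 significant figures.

0.880

f_n = 1 − e^(−nkτ) = 1 − e^(−3 × 0.04720 × 15.0) = 1 − e^(−2.124) = 1 − 0.1196 ≈ 0.880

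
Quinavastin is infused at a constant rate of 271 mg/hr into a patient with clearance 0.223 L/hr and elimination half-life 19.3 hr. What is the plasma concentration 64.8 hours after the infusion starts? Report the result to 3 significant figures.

1100 mg/L

Css = rate / CL = 271 / 0.223 = 1215 mg/L
k = ln 2 / 19.3 = 0.03591 hr⁻¹
C(t) = Css (1 − e^(−kt)) = 1215 × (1 − e^(−2.327)) = 1215 × 0.9024 ≈ 1100 mg/L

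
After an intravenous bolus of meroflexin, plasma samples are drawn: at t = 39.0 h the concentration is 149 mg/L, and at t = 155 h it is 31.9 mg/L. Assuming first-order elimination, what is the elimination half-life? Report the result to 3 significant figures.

52.2 hours

k = ln(C₁/C₂) / (t₂ − t₁) = ln(149/31.9) / (155 − 39.0)
  = 1.541 / 116.0 = 0.01329 h⁻¹
t½ = ln 2 / k = ln 2 / 0.01329 ≈ 52.2 hours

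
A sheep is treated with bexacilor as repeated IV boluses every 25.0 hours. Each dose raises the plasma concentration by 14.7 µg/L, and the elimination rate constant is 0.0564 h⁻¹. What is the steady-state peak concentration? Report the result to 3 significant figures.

Fraction remaining after one interval: e^(−kτ) = e^(−0.05640 × 25.0) = 0.2441
R = 1 / (1 − 0.2441) = 1.323
Css,max = 14.7 × 1.323 ≈ 19.4 µg/L

19.4 µg/L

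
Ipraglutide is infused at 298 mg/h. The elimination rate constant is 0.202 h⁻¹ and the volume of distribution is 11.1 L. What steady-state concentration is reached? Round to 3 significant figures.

133 mg/L

CL = k · V = 0.202 × 11.1 = 2.242 L/h
Css = rate / CL = 298 / 2.242 ≈ 133 mg/L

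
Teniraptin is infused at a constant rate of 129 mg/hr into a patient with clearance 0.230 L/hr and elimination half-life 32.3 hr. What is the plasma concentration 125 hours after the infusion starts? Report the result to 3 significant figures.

523 µg/mL

Css = rate / CL = 129 / 0.230 = 560.9 µg/mL
k = ln 2 / 32.3 = 0.02146 hr⁻¹
C(t) = Css (1 − e^(−kt)) = 560.9 × (1 − e^(−2.682)) = 560.9 × 0.9316 ≈ 523 µg/mL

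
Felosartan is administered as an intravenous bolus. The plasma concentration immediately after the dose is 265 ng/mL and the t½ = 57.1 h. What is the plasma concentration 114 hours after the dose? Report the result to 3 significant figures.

66.4 ng/mL

k = ln 2 / 57.1 = 0.01214 h⁻¹
C(t) = C₀ e^(−kt) = 265 × e^(−0.01214 × 114) = 265 × e^(−1.384) = 265 × 0.2506 ≈ 66.4 ng/mL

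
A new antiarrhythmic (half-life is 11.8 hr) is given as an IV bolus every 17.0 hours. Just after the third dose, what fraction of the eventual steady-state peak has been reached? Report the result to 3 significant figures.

k = ln 2 / 11.8 = 0.05874 hr⁻¹
f_n = 1 − e^(−nkτ) = 1 − e^(−3 × 0.05874 × 17.0) = 1 − e^(−2.996) = 1 − 0.05000 ≈ 0.950

0.950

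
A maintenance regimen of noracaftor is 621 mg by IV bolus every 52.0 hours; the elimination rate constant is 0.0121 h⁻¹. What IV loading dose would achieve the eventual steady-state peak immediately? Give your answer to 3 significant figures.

1330 mg

Accumulation ratio R = 1 / (1 − e^(−kτ)) = 1 / (1 − e^(−0.01210×52.0)) = 1 / (1 − 0.5330) = 2.141
Loading dose = maintenance dose × R = 621 × 2.141 ≈ 1330 mg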